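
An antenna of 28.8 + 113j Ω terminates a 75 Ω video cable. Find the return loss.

RL ≈ 1.99 dB

Γ = (-46.2 + j113)/(103.8 + j113), |Γ| = 0.796
RL = −20·log₁₀|Γ| = −20·log₁₀(0.796)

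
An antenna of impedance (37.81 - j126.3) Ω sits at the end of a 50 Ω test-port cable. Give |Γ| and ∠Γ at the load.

Γ ≈ 0.825 ∠ -40.3°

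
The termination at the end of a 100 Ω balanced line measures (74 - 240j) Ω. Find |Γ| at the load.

|Γ| ≈ 0.814

Γ = (Z_L − Z_0)/(Z_L + Z_0) = (-26 − j240)/(174 − j240)
|Γ| = 241/296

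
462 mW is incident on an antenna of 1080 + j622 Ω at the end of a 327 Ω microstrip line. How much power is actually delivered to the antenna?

|Γ| = |(753 + j622)/(1407 + j622)| = 0.635
|Γ|² = 0.403
P_refl = |Γ|²·P_inc = 186 mW, P_del = (1 − |Γ|²)·P_inc = 276 mW

P_delivered ≈ 276 mW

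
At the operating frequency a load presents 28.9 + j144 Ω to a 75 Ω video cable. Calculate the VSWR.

Γ = (Z_L − Z_0)/(Z_L + Z_0) = (-46.1 + j144)/(103.9 + j144)
|Γ| = 151/178 = 0.851
VSWR = (1 + |Γ|)/(1 − |Γ|) = 1.85/0.149

VSWR ≈ 12.5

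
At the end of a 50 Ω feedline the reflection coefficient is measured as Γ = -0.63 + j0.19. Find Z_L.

Z_L ≈ 10.5 + j7.06 Ω

Z_L = Z_0·(1 + Γ)/(1 − Γ) = 50·(0.37 + j0.19)/(1.63 − j0.19)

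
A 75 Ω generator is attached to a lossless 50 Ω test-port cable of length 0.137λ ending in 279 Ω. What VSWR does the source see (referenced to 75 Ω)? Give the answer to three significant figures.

VSWR ≈ 6.42

βl = 2π × 0.137 = 49.3°
tan(βl) = 1.16
Z_in = Z_0·(Z_L + jZ_0·tanβl)/(Z_0 + jZ_L·tanβl) = 15.2 − j40.6 Ω
Γ_s = (Z_in − Z_s)/(Z_in + Z_s) = (-59.8 − j40.6)/(90.2 − j40.6), |Γ_s| = 0.731
VSWR = (1 + |Γ_s|)/(1 − |Γ_s|)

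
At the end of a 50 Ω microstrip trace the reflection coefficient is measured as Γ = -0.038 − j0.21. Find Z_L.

Z_L ≈ 42.6 − j18.7 Ω

Z_L = Z_0·(1 + Γ)/(1 − Γ) = 50·(0.962 − j0.21)/(1.04 + j0.21)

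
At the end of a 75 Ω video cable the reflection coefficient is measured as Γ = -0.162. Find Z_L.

Z_L ≈ 54.1 Ω

Z_L = Z_0·(1 + Γ)/(1 − Γ) = 75·(0.838)/(1.16)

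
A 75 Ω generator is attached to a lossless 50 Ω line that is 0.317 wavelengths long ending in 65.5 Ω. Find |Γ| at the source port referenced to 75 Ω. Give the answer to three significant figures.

|Γ| ≈ 0.301

βl = 2π × 0.317 = 114°
tan(βl) = -2.23
Z_in = Z_0·(Z_L + jZ_0·tanβl)/(Z_0 + jZ_L·tanβl) = 41 + j8.36 Ω
Γ_s = (Z_in − Z_s)/(Z_in + Z_s) = (-34 + j8.36)/(116 + j8.36), |Γ_s| = 0.301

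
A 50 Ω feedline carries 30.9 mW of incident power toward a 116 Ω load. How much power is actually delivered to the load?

Γ = (116 − 50)/(116 + 50) = 0.398
|Γ|² = 0.158
P_refl = |Γ|²·P_inc = 4.88 mW, P_del = (1 − |Γ|²)·P_inc = 26 mW

P_delivered ≈ 26 mW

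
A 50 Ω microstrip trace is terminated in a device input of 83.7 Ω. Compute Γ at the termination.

Γ = 0.252

Γ = (Z_L − Z_0)/(Z_L + Z_0) = (83.7 − 50)/(83.7 + 50) = 33.7/133.7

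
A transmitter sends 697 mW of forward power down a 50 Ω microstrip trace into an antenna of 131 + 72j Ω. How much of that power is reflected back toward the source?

|Γ| = |(81 + j72)/(181 + j72)| = 0.556
|Γ|² = 0.31
P_refl = |Γ|²·P_inc = 216 mW, P_del = (1 − |Γ|²)·P_inc = 481 mW

P_reflected ≈ 216 mW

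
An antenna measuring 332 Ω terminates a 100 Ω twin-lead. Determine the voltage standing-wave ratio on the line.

VSWR ≈ 3.32

Γ = (332 − 100)/(332 + 100) = 0.537
VSWR = (1 + 0.537)/(1 − 0.537)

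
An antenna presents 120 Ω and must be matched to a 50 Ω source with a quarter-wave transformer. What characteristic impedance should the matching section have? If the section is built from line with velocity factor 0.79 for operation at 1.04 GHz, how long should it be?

Z_qwt ≈ 77.5 Ω; length ≈ 5.7 cm

Z_qwt = √(Z_0·R_L) = √(50 × 120) = √6000
λ = 0.79·c/f = 0.228 m, so l = λ/4 = 0.057 m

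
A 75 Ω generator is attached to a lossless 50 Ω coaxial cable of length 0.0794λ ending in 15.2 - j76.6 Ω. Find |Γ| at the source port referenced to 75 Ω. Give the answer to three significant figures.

βl = 2π × 0.0794 = 28.6°
tan(βl) = 0.545
Z_in = Z_0·(Z_L + jZ_0·tanβl)/(Z_0 + jZ_L·tanβl) = 5.81 − j27.4 Ω
Γ_s = (Z_in − Z_s)/(Z_in + Z_s) = (-69.2 − j27.4)/(80.8 − j27.4), |Γ_s| = 0.872

|Γ| ≈ 0.872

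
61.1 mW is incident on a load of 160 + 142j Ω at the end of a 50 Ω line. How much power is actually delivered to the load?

|Γ| = |(110 + j142)/(210 + j142)| = 0.709
|Γ|² = 0.502
P_refl = |Γ|²·P_inc = 30.7 mW, P_del = (1 − |Γ|²)·P_inc = 30.4 mW

P_delivered ≈ 30.4 mW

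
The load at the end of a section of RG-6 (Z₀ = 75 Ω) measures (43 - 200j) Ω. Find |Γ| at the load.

Γ = (Z_L − Z_0)/(Z_L + Z_0) = (-32 − j200)/(118 − j200)
|Γ| = 203/232

|Γ| ≈ 0.872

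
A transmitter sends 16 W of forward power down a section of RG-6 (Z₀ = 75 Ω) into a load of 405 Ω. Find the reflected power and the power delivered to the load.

Γ = (405 − 75)/(405 + 75) = 0.688
|Γ|² = 0.473
P_refl = |Γ|²·P_inc = 7.56 W, P_del = (1 − |Γ|²)·P_inc = 8.44 W

P_reflected ≈ 7.56 W; P_delivered ≈ 8.44 W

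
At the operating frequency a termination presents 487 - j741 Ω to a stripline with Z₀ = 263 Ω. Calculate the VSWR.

Γ = (Z_L − Z_0)/(Z_L + Z_0) = (224 − j741)/(750 − j741)
|Γ| = 774/1050 = 0.734
VSWR = (1 + |Γ|)/(1 − |Γ|) = 1.73/0.266

VSWR ≈ 6.53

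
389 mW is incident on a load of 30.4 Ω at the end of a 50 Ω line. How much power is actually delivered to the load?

P_delivered ≈ 366 mW

Γ = (30.4 − 50)/(30.4 + 50) = -0.244
|Γ|² = 0.0594
P_refl = |Γ|²·P_inc = 23.1 mW, P_del = (1 − |Γ|²)·P_inc = 366 mW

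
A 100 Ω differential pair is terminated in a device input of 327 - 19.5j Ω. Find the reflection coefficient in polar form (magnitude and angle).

Γ ≈ 0.533 ∠ -2.3°

Γ = (Z_L − Z_0)/(Z_L + Z_0) = (227 − j19.5)/(427 − j19.5)
|Γ| = 228/427 = 0.533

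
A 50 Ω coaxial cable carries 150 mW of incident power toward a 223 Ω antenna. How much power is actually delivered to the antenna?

Γ = (223 − 50)/(223 + 50) = 0.634
|Γ|² = 0.402
P_refl = |Γ|²·P_inc = 60.2 mW, P_del = (1 − |Γ|²)·P_inc = 89.8 mW

P_delivered ≈ 89.8 mW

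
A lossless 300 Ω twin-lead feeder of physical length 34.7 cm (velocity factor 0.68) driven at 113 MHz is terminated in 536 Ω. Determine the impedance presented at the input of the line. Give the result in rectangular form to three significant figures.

Z_in ≈ 184 − j74.9 Ω

λ = v/f = 0.68·c / 113 MHz = 1.81 m
βl = 2π·l/λ = 2π × 0.192 = 69.2°
tan(βl) = tan(69.2°) = 2.63
Z_in = Z_0·(Z_L + jZ_0·tanβl)/(Z_0 + jZ_L·tanβl)
     = 300·(536 + j790)/(300 + j1410)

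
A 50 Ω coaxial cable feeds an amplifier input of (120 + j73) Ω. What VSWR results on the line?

VSWR ≈ 3.41

Γ = (Z_L − Z_0)/(Z_L + Z_0) = (70 + j73)/(170 + j73)
|Γ| = 101/185 = 0.547
VSWR = (1 + |Γ|)/(1 − |Γ|) = 1.55/0.453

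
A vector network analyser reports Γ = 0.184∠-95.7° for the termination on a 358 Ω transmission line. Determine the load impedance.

Z_L = Z_0·(1 + Γ)/(1 − Γ) = 358·(0.982 − j0.183)/(1.02 + j0.183)

Z_L ≈ 323 − j122 Ω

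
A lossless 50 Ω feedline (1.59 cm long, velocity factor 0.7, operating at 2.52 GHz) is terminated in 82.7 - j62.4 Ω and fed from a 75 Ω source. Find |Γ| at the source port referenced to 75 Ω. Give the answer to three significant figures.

|Γ| ≈ 0.62

λ = v/f = 0.7·c / 2.52 GHz = 0.0833 m
βl = 2π·l/λ = 2π × 0.191 = 68.7°
tan(βl) = 2.56
Z_in = Z_0·(Z_L + jZ_0·tanβl)/(Z_0 + jZ_L·tanβl) = 17.6 − j2.09 Ω
Γ_s = (Z_in − Z_s)/(Z_in + Z_s) = (-57.4 − j2.09)/(92.6 − j2.09), |Γ_s| = 0.62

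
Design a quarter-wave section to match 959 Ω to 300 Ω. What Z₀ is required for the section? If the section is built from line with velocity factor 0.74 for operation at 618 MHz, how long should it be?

Z_qwt = √(Z_0·R_L) = √(300 × 959) = √287700
λ = 0.74·c/f = 0.359 m, so l = λ/4 = 0.0898 m

Z_qwt ≈ 536 Ω; length ≈ 8.98 cm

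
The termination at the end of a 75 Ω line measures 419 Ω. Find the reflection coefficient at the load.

Γ = (Z_L − Z_0)/(Z_L + Z_0) = (419 − 75)/(419 + 75) = 344/494

Γ = 0.696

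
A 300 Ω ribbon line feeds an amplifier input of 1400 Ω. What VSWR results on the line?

VSWR ≈ 4.67

Γ = (1400 − 300)/(1400 + 300) = 0.647
VSWR = (1 + 0.647)/(1 − 0.647)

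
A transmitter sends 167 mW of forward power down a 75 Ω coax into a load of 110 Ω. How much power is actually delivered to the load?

Γ = (110 − 75)/(110 + 75) = 0.189
|Γ|² = 0.0358
P_refl = |Γ|²·P_inc = 5.98 mW, P_del = (1 − |Γ|²)·P_inc = 161 mW

P_delivered ≈ 161 mW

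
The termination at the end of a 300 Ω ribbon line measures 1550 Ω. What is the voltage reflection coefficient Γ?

Γ = (Z_L − Z_0)/(Z_L + Z_0) = (1550 − 300)/(1550 + 300) = 1250/1850

Γ = 0.676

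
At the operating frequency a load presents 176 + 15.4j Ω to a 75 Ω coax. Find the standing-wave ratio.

Γ = (Z_L − Z_0)/(Z_L + Z_0) = (101 + j15.4)/(251 + j15.4)
|Γ| = 102/251 = 0.406
VSWR = (1 + |Γ|)/(1 − |Γ|) = 1.41/0.594

VSWR ≈ 2.37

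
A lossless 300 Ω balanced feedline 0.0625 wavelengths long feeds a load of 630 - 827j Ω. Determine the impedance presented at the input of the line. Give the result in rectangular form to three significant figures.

Z_in ≈ 138 − j384 Ω

βl = 2π × 0.0625 = 22.5°
tan(βl) = tan(22.5°) = 0.414
Z_in = Z_0·(Z_L + jZ_0·tanβl)/(Z_0 + jZ_L·tanβl)
     = 300·(630 − j703)/(643 + j261)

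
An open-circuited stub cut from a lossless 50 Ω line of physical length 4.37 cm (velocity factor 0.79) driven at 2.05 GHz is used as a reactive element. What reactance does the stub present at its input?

λ = v/f = 0.79·c / 2.05 GHz = 0.116 m
βl = 2π·l/λ = 2π × 0.378 = 136°
tan(βl) = -0.963
For an open-circuited stub, Z_in = −jZ_0·cot(βl) = −jZ_0/tan(βl)

X_in ≈ 51.9 Ω (inductive)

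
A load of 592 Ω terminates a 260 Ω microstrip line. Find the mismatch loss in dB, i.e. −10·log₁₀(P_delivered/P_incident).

mismatch loss ≈ 0.715 dB

Γ = (592 − 260)/(592 + 260) = 0.39
|Γ|² = 0.152, so P_del/P_inc = 1 − |Γ|² = 0.848
ML = −10·log₁₀(1 − |Γ|²)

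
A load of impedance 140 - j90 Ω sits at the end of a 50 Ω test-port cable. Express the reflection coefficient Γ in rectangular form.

Γ = (Z_L − Z_0)/(Z_L + Z_0) = (90 − j90)/(190 − j90)

Γ ≈ 0.57 − j0.204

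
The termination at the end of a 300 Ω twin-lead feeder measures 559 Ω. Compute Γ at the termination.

Γ = 0.302

Γ = (Z_L − Z_0)/(Z_L + Z_0) = (559 − 300)/(559 + 300) = 259/859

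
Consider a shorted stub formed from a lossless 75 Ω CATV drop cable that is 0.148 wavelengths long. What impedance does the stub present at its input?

Z_in ≈ +j101 Ω

βl = 2π × 0.148 = 53.3°
tan(βl) = 1.34
For a shorted stub, Z_in = jZ_0·tan(βl)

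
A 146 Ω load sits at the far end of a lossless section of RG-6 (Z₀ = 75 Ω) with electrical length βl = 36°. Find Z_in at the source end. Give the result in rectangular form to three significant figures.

Z_in ≈ 74.3 − j50.7 Ω

tan(βl) = tan(36°) = 0.727
Z_in = Z_0·(Z_L + jZ_0·tanβl)/(Z_0 + jZ_L·tanβl)
     = 75·(146 + j54.5)/(75 + j106)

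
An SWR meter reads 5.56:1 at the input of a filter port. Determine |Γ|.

|Γ| = (S − 1)/(S + 1) = (5.56 − 1)/(5.56 + 1) = 4.56/6.56

|Γ| ≈ 0.695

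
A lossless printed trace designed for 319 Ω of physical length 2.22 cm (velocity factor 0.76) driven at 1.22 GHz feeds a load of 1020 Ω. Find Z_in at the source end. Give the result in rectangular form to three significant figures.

λ = v/f = 0.76·c / 1.22 GHz = 0.187 m
βl = 2π·l/λ = 2π × 0.119 = 42.8°
tan(βl) = tan(42.8°) = 0.925
Z_in = Z_0·(Z_L + jZ_0·tanβl)/(Z_0 + jZ_L·tanβl)
     = 319·(1020 + j295)/(319 + j943)

Z_in ≈ 194 − j279 Ω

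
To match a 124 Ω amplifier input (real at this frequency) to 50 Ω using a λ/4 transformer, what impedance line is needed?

Z_qwt ≈ 78.7 Ω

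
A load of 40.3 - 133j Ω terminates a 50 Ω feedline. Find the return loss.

RL ≈ 1.62 dB

Γ = (-9.7 − j133)/(90.3 − j133), |Γ| = 0.83
RL = −20·log₁₀|Γ| = −20·log₁₀(0.83)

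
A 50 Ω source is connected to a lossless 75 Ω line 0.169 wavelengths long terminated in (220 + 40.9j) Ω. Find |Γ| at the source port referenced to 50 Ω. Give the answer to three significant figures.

|Γ| ≈ 0.48

βl = 2π × 0.169 = 60.8°
tan(βl) = 1.79
Z_in = Z_0·(Z_L + jZ_0·tanβl)/(Z_0 + jZ_L·tanβl) = 33.5 − j41.7 Ω
Γ_s = (Z_in − Z_s)/(Z_in + Z_s) = (-16.5 − j41.7)/(83.5 − j41.7), |Γ_s| = 0.48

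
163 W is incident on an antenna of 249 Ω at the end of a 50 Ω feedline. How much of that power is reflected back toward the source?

Γ = (249 − 50)/(249 + 50) = 0.666
|Γ|² = 0.443
P_refl = |Γ|²·P_inc = 72.2 W, P_del = (1 − |Γ|²)·P_inc = 90.8 W

P_reflected ≈ 72.2 W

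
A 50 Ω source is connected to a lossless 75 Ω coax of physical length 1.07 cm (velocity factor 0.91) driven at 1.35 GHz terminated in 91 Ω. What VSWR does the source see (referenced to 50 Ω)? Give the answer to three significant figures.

λ = v/f = 0.91·c / 1.35 GHz = 0.202 m
βl = 2π·l/λ = 2π × 0.0529 = 19°
tan(βl) = 0.345
Z_in = Z_0·(Z_L + jZ_0·tanβl)/(Z_0 + jZ_L·tanβl) = 86.6 − j10.4 Ω
Γ_s = (Z_in − Z_s)/(Z_in + Z_s) = (36.6 − j10.4)/(137 − j10.4), |Γ_s| = 0.278
VSWR = (1 + |Γ_s|)/(1 − |Γ_s|)

VSWR ≈ 1.77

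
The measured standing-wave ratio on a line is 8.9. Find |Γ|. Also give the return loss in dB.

|Γ| = (S − 1)/(S + 1) = (8.9 − 1)/(8.9 + 1) = 7.9/9.9
RL = −20·log₁₀|Γ| = −20·log₁₀(0.798)

|Γ| ≈ 0.798; return loss ≈ 1.96 dB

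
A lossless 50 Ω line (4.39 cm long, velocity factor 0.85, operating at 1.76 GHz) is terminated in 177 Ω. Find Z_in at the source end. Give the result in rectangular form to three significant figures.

λ = v/f = 0.85·c / 1.76 GHz = 0.145 m
βl = 2π·l/λ = 2π × 0.303 = 109°
tan(βl) = tan(109°) = -2.89
Z_in = Z_0·(Z_L + jZ_0·tanβl)/(Z_0 + jZ_L·tanβl)
     = 50·(177 − j145)/(50 − j512)

Z_in ≈ 15.7 + j15.8 Ω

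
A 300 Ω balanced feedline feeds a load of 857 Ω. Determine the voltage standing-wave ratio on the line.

For a purely resistive load, VSWR = R_L/Z_0 or Z_0/R_L (whichever > 1) = 857/300

VSWR ≈ 2.86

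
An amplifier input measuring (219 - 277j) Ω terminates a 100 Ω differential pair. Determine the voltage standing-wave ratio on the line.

VSWR ≈ 5.98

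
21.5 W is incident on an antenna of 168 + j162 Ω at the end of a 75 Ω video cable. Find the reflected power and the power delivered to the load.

P_reflected ≈ 8.8 W; P_delivered ≈ 12.7 W

|Γ| = |(93 + j162)/(243 + j162)| = 0.64
|Γ|² = 0.409
P_refl = |Γ|²·P_inc = 8.8 W, P_del = (1 − |Γ|²)·P_inc = 12.7 W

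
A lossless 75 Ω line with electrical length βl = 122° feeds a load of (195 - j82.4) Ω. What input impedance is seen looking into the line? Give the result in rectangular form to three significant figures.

Z_in ≈ 38.8 + j53.9 Ω

tan(βl) = tan(122°) = -1.6
Z_in = Z_0·(Z_L + jZ_0·tanβl)/(Z_0 + jZ_L·tanβl)
     = 75·(195 − j202)/(-56.9 − j312)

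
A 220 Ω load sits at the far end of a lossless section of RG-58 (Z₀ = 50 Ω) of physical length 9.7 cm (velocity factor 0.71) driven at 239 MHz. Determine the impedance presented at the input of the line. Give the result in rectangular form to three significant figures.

Z_in ≈ 26.4 − j54 Ω

λ = v/f = 0.71·c / 239 MHz = 0.891 m
βl = 2π·l/λ = 2π × 0.109 = 39.2°
tan(βl) = tan(39.2°) = 0.815
Z_in = Z_0·(Z_L + jZ_0·tanβl)/(Z_0 + jZ_L·tanβl)
     = 50·(220 + j40.8)/(50 + j179)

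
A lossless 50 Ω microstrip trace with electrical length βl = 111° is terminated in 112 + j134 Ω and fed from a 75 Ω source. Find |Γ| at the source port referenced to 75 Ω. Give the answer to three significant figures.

tan(βl) = -2.61
Z_in = Z_0·(Z_L + jZ_0·tanβl)/(Z_0 + jZ_L·tanβl) = 8.92 + j6.99 Ω
Γ_s = (Z_in − Z_s)/(Z_in + Z_s) = (-66.1 + j6.99)/(83.9 + j6.99), |Γ_s| = 0.789

|Γ| ≈ 0.789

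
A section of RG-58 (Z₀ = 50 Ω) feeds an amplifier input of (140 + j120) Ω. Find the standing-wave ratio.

Γ = (Z_L − Z_0)/(Z_L + Z_0) = (90 + j120)/(190 + j120)
|Γ| = 150/225 = 0.667
VSWR = (1 + |Γ|)/(1 − |Γ|) = 1.67/0.333

VSWR ≈ 5.01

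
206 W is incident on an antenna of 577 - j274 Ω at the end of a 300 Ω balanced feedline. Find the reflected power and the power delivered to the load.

P_reflected ≈ 37 W; P_delivered ≈ 169 W

|Γ| = |(277 − j274)/(877 − j274)| = 0.424
|Γ|² = 0.18
P_refl = |Γ|²·P_inc = 37 W, P_del = (1 − |Γ|²)·P_inc = 169 W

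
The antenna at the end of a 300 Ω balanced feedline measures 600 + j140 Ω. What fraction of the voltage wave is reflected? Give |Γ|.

|Γ| ≈ 0.363

Γ = (Z_L − Z_0)/(Z_L + Z_0) = (300 + j140)/(900 + j140)
|Γ| = 331/911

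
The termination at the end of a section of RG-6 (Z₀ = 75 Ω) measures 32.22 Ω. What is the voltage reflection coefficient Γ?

Γ = -0.399

Γ = (Z_L − Z_0)/(Z_L + Z_0) = (32.22 − 75)/(32.22 + 75) = -42.78/107.2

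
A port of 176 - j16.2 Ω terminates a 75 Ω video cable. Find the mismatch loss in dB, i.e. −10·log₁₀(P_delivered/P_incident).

mismatch loss ≈ 0.785 dB

Γ = (101 − j16.2)/(251 − j16.2), |Γ| = 0.407
|Γ|² = 0.165, so P_del/P_inc = 1 − |Γ|² = 0.835
ML = −10·log₁₀(1 − |Γ|²)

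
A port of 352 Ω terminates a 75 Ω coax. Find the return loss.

RL ≈ 3.76 dB

Γ = (352 − 75)/(352 + 75) = 0.649
RL = −20·log₁₀|Γ| = −20·log₁₀(0.649)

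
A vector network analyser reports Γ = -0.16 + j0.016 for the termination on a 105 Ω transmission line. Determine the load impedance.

Z_L ≈ 76 + j2.5 Ω

Z_L = Z_0·(1 + Γ)/(1 − Γ) = 105·(0.84 + j0.016)/(1.16 − j0.016)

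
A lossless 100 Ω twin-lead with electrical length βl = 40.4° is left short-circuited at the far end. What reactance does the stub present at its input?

X_in ≈ 85.1 Ω (inductive)

tan(βl) = 0.851
For a short-circuited stub, Z_in = jZ_0·tan(βl)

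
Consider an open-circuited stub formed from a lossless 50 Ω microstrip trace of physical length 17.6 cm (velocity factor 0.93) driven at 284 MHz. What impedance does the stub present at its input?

Z_in ≈ −j23.9 Ω

λ = v/f = 0.93·c / 284 MHz = 0.982 m
βl = 2π·l/λ = 2π × 0.179 = 64.5°
tan(βl) = 2.1
For an open-circuited stub, Z_in = −jZ_0·cot(βl) = −jZ_0/tan(βl)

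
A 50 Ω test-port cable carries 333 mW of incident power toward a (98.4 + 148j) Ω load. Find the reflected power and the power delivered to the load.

P_reflected ≈ 184 mW; P_delivered ≈ 149 mW

|Γ| = |(48.4 + j148)/(148.4 + j148)| = 0.743
|Γ|² = 0.552
P_refl = |Γ|²·P_inc = 184 mW, P_del = (1 − |Γ|²)·P_inc = 149 mW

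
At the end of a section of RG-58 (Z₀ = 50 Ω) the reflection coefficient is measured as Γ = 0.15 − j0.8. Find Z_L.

Z_L ≈ 12.4 − j58.7 Ω

Z_L = Z_0·(1 + Γ)/(1 − Γ) = 50·(1.15 − j0.8)/(0.85 + j0.8)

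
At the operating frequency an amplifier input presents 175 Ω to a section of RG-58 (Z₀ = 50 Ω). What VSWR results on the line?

Γ = (175 − 50)/(175 + 50) = 0.556
VSWR = (1 + 0.556)/(1 − 0.556)

VSWR ≈ 3.5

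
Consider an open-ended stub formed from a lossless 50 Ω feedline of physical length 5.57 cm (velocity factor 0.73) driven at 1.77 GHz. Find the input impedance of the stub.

λ = v/f = 0.73·c / 1.77 GHz = 0.124 m
βl = 2π·l/λ = 2π × 0.45 = 162°
tan(βl) = -0.324
For an open-ended stub, Z_in = −jZ_0·cot(βl) = −jZ_0/tan(βl)

Z_in ≈ +j154 Ω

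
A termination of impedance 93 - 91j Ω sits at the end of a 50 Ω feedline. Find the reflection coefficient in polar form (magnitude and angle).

Γ ≈ 0.594 ∠ -32.2°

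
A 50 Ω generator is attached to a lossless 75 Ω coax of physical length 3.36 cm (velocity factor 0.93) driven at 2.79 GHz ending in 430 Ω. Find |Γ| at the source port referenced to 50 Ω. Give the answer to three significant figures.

λ = v/f = 0.93·c / 2.79 GHz = 0.1 m
βl = 2π·l/λ = 2π × 0.336 = 121°
tan(βl) = -1.67
Z_in = Z_0·(Z_L + jZ_0·tanβl)/(Z_0 + jZ_L·tanβl) = 17.6 + j43.2 Ω
Γ_s = (Z_in − Z_s)/(Z_in + Z_s) = (-32.4 + j43.2)/(67.6 + j43.2), |Γ_s| = 0.673

|Γ| ≈ 0.673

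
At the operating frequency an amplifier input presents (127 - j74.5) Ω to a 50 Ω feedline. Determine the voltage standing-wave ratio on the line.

Γ = (Z_L − Z_0)/(Z_L + Z_0) = (77 − j74.5)/(177 − j74.5)
|Γ| = 107/192 = 0.558
VSWR = (1 + |Γ|)/(1 − |Γ|) = 1.56/0.442

VSWR ≈ 3.52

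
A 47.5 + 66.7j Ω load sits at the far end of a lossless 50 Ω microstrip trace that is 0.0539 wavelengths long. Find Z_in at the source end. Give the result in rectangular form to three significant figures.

Z_in ≈ 136 + j73.3 Ω

βl = 2π × 0.0539 = 19.4°
tan(βl) = tan(19.4°) = 0.352
Z_in = Z_0·(Z_L + jZ_0·tanβl)/(Z_0 + jZ_L·tanβl)
     = 50·(47.5 + j84.3)/(26.5 + j16.7)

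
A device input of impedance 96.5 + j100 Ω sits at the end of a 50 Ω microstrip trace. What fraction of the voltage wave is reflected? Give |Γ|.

|Γ| ≈ 0.622

Γ = (Z_L − Z_0)/(Z_L + Z_0) = (46.5 + j100)/(146.5 + j100)
|Γ| = 110/177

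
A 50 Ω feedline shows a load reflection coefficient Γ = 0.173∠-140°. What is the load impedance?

Z_L = Z_0·(1 + Γ)/(1 − Γ) = 50·(0.867 − j0.111)/(1.13 + j0.111)

Z_L ≈ 37.5 − j8.59 Ω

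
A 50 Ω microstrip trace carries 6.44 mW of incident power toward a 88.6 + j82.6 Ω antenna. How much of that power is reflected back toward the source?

P_reflected ≈ 2.06 mW

|Γ| = |(38.6 + j82.6)/(138.6 + j82.6)| = 0.565
|Γ|² = 0.319
P_refl = |Γ|²·P_inc = 2.06 mW, P_del = (1 − |Γ|²)·P_inc = 4.38 mW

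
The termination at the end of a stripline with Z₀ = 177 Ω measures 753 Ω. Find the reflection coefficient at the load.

Γ = 0.619

Γ = (Z_L − Z_0)/(Z_L + Z_0) = (753 − 177)/(753 + 177) = 576/930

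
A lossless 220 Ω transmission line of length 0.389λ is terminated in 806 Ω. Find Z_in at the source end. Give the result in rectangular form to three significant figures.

βl = 2π × 0.389 = 140°
tan(βl) = tan(140°) = -0.838
Z_in = Z_0·(Z_L + jZ_0·tanβl)/(Z_0 + jZ_L·tanβl)
     = 220·(806 − j184)/(220 − j675)

Z_in ≈ 132 + j220 Ω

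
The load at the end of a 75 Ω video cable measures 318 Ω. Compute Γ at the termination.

Γ = 0.618

Γ = (Z_L − Z_0)/(Z_L + Z_0) = (318 − 75)/(318 + 75) = 243/393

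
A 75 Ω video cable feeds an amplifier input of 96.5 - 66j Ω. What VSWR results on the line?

Γ = (Z_L − Z_0)/(Z_L + Z_0) = (21.5 − j66)/(171.5 − j66)
|Γ| = 69.4/184 = 0.378
VSWR = (1 + |Γ|)/(1 − |Γ|) = 1.38/0.622

VSWR ≈ 2.21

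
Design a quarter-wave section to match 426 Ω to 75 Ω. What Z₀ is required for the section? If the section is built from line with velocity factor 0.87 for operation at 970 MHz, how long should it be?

Z_qwt ≈ 179 Ω; length ≈ 6.73 cm

Z_qwt = √(Z_0·R_L) = √(75 × 426) = √31950
λ = 0.87·c/f = 0.269 m, so l = λ/4 = 0.0673 m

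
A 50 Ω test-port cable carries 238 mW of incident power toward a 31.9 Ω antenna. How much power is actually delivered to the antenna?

Γ = (31.9 − 50)/(31.9 + 50) = -0.221
|Γ|² = 0.0488
P_refl = |Γ|²·P_inc = 11.6 mW, P_del = (1 − |Γ|²)·P_inc = 226 mW

P_delivered ≈ 226 mW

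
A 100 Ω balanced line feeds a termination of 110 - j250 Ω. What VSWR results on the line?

Γ = (Z_L − Z_0)/(Z_L + Z_0) = (10 − j250)/(210 − j250)
|Γ| = 250/326 = 0.766
VSWR = (1 + |Γ|)/(1 − |Γ|) = 1.77/0.234

VSWR ≈ 7.56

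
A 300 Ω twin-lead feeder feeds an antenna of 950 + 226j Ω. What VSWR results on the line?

Γ = (Z_L − Z_0)/(Z_L + Z_0) = (650 + j226)/(1250 + j226)
|Γ| = 688/1270 = 0.542
VSWR = (1 + |Γ|)/(1 − |Γ|) = 1.54/0.458

VSWR ≈ 3.36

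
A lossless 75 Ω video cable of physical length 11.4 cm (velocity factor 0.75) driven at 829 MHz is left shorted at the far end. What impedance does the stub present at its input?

λ = v/f = 0.75·c / 829 MHz = 0.271 m
βl = 2π·l/λ = 2π × 0.42 = 151°
tan(βl) = -0.55
For a shorted stub, Z_in = jZ_0·tan(βl)

Z_in ≈ −j41.2 Ω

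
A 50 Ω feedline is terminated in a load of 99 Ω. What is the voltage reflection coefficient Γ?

Γ = 0.329

Γ = (Z_L − Z_0)/(Z_L + Z_0) = (99 − 50)/(99 + 50) = 49/149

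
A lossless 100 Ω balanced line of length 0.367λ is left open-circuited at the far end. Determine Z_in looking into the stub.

βl = 2π × 0.367 = 132°
tan(βl) = -1.11
For an open-circuited stub, Z_in = −jZ_0·cot(βl) = −jZ_0/tan(βl)

Z_in ≈ +j90.4 Ω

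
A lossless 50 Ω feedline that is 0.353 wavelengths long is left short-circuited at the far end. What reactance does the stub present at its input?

X_in ≈ -66.2 Ω (capacitive)

βl = 2π × 0.353 = 127°
tan(βl) = -1.32
For a short-circuited stub, Z_in = jZ_0·tan(βl)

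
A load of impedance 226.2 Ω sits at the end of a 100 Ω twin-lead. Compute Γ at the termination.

Γ = (Z_L − Z_0)/(Z_L + Z_0) = (226.2 − 100)/(226.2 + 100) = 126.2/326.2

Γ = 0.387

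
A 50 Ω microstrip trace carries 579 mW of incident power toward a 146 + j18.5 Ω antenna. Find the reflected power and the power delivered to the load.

P_reflected ≈ 143 mW; P_delivered ≈ 436 mW

|Γ| = |(96 + j18.5)/(196 + j18.5)| = 0.497
|Γ|² = 0.247
P_refl = |Γ|²·P_inc = 143 mW, P_del = (1 − |Γ|²)·P_inc = 436 mW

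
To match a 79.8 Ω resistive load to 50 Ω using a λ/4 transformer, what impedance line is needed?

Z_qwt ≈ 63.2 Ω

Z_qwt = √(Z_0·R_L) = √(50 × 79.8) = √3990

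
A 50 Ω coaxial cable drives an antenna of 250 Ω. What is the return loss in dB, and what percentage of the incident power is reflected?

Γ = (250 − 50)/(250 + 50) = 0.667
RL = −20·log₁₀(0.667) = 3.52 dB
P_refl/P_inc = |Γ|² = 0.444

RL ≈ 3.52 dB; 44.4% of incident power reflected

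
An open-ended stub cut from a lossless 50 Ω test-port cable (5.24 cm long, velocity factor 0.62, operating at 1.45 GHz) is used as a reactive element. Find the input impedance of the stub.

λ = v/f = 0.62·c / 1.45 GHz = 0.128 m
βl = 2π·l/λ = 2π × 0.408 = 147°
tan(βl) = -0.648
For an open-ended stub, Z_in = −jZ_0·cot(βl) = −jZ_0/tan(βl)

Z_in ≈ +j77.2 Ω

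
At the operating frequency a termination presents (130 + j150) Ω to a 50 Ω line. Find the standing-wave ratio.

Γ = (Z_L − Z_0)/(Z_L + Z_0) = (80 + j150)/(180 + j150)
|Γ| = 170/234 = 0.726
VSWR = (1 + |Γ|)/(1 − |Γ|) = 1.73/0.274

VSWR ≈ 6.29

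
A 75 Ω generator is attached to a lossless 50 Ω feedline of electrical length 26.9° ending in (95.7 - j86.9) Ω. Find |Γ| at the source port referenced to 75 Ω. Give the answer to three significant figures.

|Γ| ≈ 0.598

tan(βl) = 0.507
Z_in = Z_0·(Z_L + jZ_0·tanβl)/(Z_0 + jZ_L·tanβl) = 26.8 − j46.5 Ω
Γ_s = (Z_in − Z_s)/(Z_in + Z_s) = (-48.2 − j46.5)/(102 − j46.5), |Γ_s| = 0.598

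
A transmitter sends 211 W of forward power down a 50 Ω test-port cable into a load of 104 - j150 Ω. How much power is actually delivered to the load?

P_delivered ≈ 95 W

|Γ| = |(54 − j150)/(154 − j150)| = 0.742
|Γ|² = 0.55
P_refl = |Γ|²·P_inc = 116 W, P_del = (1 − |Γ|²)·P_inc = 95 W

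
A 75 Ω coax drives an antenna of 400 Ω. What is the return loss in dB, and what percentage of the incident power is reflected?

Γ = (400 − 75)/(400 + 75) = 0.684
RL = −20·log₁₀(0.684) = 3.3 dB
P_refl/P_inc = |Γ|² = 0.468

RL ≈ 3.3 dB; 46.8% of incident power reflected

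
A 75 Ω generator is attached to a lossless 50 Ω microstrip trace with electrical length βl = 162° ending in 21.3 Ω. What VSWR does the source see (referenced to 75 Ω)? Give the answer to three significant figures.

VSWR ≈ 3.35

tan(βl) = -0.325
Z_in = Z_0·(Z_L + jZ_0·tanβl)/(Z_0 + jZ_L·tanβl) = 23.1 − j13 Ω
Γ_s = (Z_in − Z_s)/(Z_in + Z_s) = (-51.9 − j13)/(98.1 − j13), |Γ_s| = 0.541
VSWR = (1 + |Γ_s|)/(1 − |Γ_s|)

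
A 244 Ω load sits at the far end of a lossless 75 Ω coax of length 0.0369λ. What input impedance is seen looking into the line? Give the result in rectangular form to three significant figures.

βl = 2π × 0.0369 = 13.3°
tan(βl) = tan(13.3°) = 0.236
Z_in = Z_0·(Z_L + jZ_0·tanβl)/(Z_0 + jZ_L·tanβl)
     = 75·(244 + j17.7)/(75 + j57.6)

Z_in ≈ 162 − j107 Ω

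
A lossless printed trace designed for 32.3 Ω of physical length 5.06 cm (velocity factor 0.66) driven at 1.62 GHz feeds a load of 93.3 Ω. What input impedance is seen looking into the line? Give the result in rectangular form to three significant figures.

Z_in ≈ 31.7 + j35.5 Ω

λ = v/f = 0.66·c / 1.62 GHz = 0.122 m
βl = 2π·l/λ = 2π × 0.414 = 149°
tan(βl) = tan(149°) = -0.6
Z_in = Z_0·(Z_L + jZ_0·tanβl)/(Z_0 + jZ_L·tanβl)
     = 32.3·(93.3 − j19.4)/(32.3 − j56)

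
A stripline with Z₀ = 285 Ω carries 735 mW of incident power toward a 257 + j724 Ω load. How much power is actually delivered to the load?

|Γ| = |(-28 + j724)/(542 + j724)| = 0.801
|Γ|² = 0.642
P_refl = |Γ|²·P_inc = 472 mW, P_del = (1 − |Γ|²)·P_inc = 263 mW

P_delivered ≈ 263 mW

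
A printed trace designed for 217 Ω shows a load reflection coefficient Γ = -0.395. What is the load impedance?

Z_L ≈ 94.1 Ω

Z_L = Z_0·(1 + Γ)/(1 − Γ) = 217·(0.605)/(1.4)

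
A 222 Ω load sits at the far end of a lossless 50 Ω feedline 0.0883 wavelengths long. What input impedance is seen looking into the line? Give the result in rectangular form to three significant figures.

Z_in ≈ 35.8 − j67.7 Ω

βl = 2π × 0.0883 = 31.8°
tan(βl) = tan(31.8°) = 0.62
Z_in = Z_0·(Z_L + jZ_0·tanβl)/(Z_0 + jZ_L·tanβl)
     = 50·(222 + j31)/(50 + j138)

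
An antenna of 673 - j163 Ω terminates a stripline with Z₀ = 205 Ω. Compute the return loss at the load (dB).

Γ = (468 − j163)/(878 − j163), |Γ| = 0.555
RL = −20·log₁₀|Γ| = −20·log₁₀(0.555)

RL ≈ 5.11 dB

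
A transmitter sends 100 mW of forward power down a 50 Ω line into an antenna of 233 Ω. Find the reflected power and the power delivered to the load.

P_reflected ≈ 41.8 mW; P_delivered ≈ 58.2 mW

Γ = (233 − 50)/(233 + 50) = 0.647
|Γ|² = 0.418
P_refl = |Γ|²·P_inc = 41.8 mW, P_del = (1 − |Γ|²)·P_inc = 58.2 mW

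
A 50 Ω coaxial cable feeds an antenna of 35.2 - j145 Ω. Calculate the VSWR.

VSWR ≈ 14

Γ = (Z_L − Z_0)/(Z_L + Z_0) = (-14.8 − j145)/(85.2 − j145)
|Γ| = 146/168 = 0.867
VSWR = (1 + |Γ|)/(1 − |Γ|) = 1.87/0.133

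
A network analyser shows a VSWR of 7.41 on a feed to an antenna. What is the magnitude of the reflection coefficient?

|Γ| = (S − 1)/(S + 1) = (7.41 − 1)/(7.41 + 1) = 6.41/8.41

|Γ| ≈ 0.762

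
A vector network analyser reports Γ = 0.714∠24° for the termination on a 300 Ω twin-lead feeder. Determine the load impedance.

Z_L = Z_0·(1 + Γ)/(1 − Γ) = 300·(1.65 + j0.29)/(0.348 − j0.29)

Z_L ≈ 716 + j849 Ω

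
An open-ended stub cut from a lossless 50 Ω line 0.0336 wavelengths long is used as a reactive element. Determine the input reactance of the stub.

βl = 2π × 0.0336 = 12.1°
tan(βl) = 0.214
For an open-ended stub, Z_in = −jZ_0·cot(βl) = −jZ_0/tan(βl)

X_in ≈ -233 Ω (capacitive)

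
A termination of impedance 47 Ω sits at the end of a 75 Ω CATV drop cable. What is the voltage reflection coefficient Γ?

Γ = (Z_L − Z_0)/(Z_L + Z_0) = (47 − 75)/(47 + 75) = -28/122

Γ = -0.23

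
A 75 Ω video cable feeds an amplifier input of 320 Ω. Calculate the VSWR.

VSWR ≈ 4.27

For a purely resistive load, VSWR = R_L/Z_0 or Z_0/R_L (whichever > 1) = 320/75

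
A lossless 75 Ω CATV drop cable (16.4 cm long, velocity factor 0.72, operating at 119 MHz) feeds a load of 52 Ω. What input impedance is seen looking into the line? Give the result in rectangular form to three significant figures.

Z_in ≈ 61.2 + j20.8 Ω

λ = v/f = 0.72·c / 119 MHz = 1.82 m
βl = 2π·l/λ = 2π × 0.0904 = 32.5°
tan(βl) = tan(32.5°) = 0.638
Z_in = Z_0·(Z_L + jZ_0·tanβl)/(Z_0 + jZ_L·tanβl)
     = 75·(52 + j47.8)/(75 + j33.2)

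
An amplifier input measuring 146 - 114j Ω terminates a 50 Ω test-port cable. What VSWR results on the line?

VSWR ≈ 4.84

Γ = (Z_L − Z_0)/(Z_L + Z_0) = (96 − j114)/(196 − j114)
|Γ| = 149/227 = 0.657
VSWR = (1 + |Γ|)/(1 − |Γ|) = 1.66/0.343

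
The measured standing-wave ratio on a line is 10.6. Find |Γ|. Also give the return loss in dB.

|Γ| ≈ 0.828; return loss ≈ 1.64 dB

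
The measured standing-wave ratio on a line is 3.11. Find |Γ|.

|Γ| ≈ 0.513

|Γ| = (S − 1)/(S + 1) = (3.11 − 1)/(3.11 + 1) = 2.11/4.11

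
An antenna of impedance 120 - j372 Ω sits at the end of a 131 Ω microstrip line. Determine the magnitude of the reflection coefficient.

|Γ| ≈ 0.829

Γ = (Z_L − Z_0)/(Z_L + Z_0) = (-11 − j372)/(251 − j372)
|Γ| = 372/449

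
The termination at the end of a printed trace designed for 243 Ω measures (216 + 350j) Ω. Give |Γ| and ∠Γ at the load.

Γ ≈ 0.608 ∠ 57.1°

Γ = (Z_L − Z_0)/(Z_L + Z_0) = (-27 + j350)/(459 + j350)
|Γ| = 351/577 = 0.608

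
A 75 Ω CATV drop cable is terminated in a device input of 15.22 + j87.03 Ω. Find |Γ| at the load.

|Γ| ≈ 0.842

Γ = (Z_L − Z_0)/(Z_L + Z_0) = (-59.78 + j87.03)/(90.22 + j87.03)
|Γ| = 106/125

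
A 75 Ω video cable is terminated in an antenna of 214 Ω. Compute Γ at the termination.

Γ = 0.481

Γ = (Z_L − Z_0)/(Z_L + Z_0) = (214 − 75)/(214 + 75) = 139/289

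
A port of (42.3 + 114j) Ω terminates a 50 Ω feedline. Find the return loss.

RL ≈ 2.17 dB

Γ = (-7.7 + j114)/(92.3 + j114), |Γ| = 0.779
RL = −20·log₁₀|Γ| = −20·log₁₀(0.779)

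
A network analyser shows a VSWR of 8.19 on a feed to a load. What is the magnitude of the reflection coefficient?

|Γ| = (S − 1)/(S + 1) = (8.19 − 1)/(8.19 + 1) = 7.19/9.19

|Γ| ≈ 0.782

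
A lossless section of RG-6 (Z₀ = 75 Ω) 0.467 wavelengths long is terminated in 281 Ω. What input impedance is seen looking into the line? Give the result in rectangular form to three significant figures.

βl = 2π × 0.467 = 168°
tan(βl) = tan(168°) = -0.21
Z_in = Z_0·(Z_L + jZ_0·tanβl)/(Z_0 + jZ_L·tanβl)
     = 75·(281 − j15.8)/(75 − j59.1)

Z_in ≈ 181 + j127 Ω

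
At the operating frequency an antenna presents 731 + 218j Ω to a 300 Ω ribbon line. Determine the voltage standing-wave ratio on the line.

VSWR ≈ 2.69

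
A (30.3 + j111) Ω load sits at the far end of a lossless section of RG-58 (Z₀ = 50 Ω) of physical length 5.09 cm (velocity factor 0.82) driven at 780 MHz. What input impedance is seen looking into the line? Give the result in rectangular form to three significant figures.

Z_in ≈ 14.4 − j69.1 Ω

λ = v/f = 0.82·c / 780 MHz = 0.315 m
βl = 2π·l/λ = 2π × 0.161 = 58.1°
tan(βl) = tan(58.1°) = 1.61
Z_in = Z_0·(Z_L + jZ_0·tanβl)/(Z_0 + jZ_L·tanβl)
     = 50·(30.3 + j191)/(-128 + j48.7)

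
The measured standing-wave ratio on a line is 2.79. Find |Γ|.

|Γ| ≈ 0.472

|Γ| = (S − 1)/(S + 1) = (2.79 − 1)/(2.79 + 1) = 1.79/3.79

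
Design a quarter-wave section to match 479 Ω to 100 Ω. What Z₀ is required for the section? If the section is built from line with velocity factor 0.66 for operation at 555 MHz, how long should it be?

Z_qwt = √(Z_0·R_L) = √(100 × 479) = √47900
λ = 0.66·c/f = 0.357 m, so l = λ/4 = 0.0892 m

Z_qwt ≈ 219 Ω; length ≈ 8.92 cm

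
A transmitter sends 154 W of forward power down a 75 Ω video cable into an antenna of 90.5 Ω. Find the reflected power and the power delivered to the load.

Γ = (90.5 − 75)/(90.5 + 75) = 0.0937
|Γ|² = 0.00877
P_refl = |Γ|²·P_inc = 1.35 W, P_del = (1 − |Γ|²)·P_inc = 153 W

P_reflected ≈ 1.35 W; P_delivered ≈ 153 W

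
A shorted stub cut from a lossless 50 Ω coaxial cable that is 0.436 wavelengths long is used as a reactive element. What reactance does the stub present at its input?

βl = 2π × 0.436 = 157°
tan(βl) = -0.425
For a shorted stub, Z_in = jZ_0·tan(βl)

X_in ≈ -21.3 Ω (capacitive)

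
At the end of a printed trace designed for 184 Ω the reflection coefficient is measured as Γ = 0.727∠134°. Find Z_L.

Z_L = Z_0·(1 + Γ)/(1 − Γ) = 184·(0.495 + j0.523)/(1.51 − j0.523)

Z_L ≈ 34.2 + j75.8 Ω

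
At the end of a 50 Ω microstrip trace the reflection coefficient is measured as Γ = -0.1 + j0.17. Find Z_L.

Z_L = Z_0·(1 + Γ)/(1 − Γ) = 50·(0.9 + j0.17)/(1.1 − j0.17)

Z_L ≈ 38.8 + j13.7 Ω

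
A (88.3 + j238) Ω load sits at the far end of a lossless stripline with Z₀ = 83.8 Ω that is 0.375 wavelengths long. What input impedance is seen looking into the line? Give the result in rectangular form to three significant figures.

Z_in ≈ 11.1 + j43.2 Ω

βl = 2π × 0.375 = 135°
tan(βl) = tan(135°) = -1
Z_in = Z_0·(Z_L + jZ_0·tanβl)/(Z_0 + jZ_L·tanβl)
     = 83.8·(88.3 + j154)/(322 − j88.3)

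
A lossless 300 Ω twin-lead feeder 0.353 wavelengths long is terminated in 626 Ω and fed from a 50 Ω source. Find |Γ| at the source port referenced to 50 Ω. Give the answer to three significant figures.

|Γ| ≈ 0.733

βl = 2π × 0.353 = 127°
tan(βl) = -1.32
Z_in = Z_0·(Z_L + jZ_0·tanβl)/(Z_0 + jZ_L·tanβl) = 200 + j154 Ω
Γ_s = (Z_in − Z_s)/(Z_in + Z_s) = (150 + j154)/(250 + j154), |Γ_s| = 0.733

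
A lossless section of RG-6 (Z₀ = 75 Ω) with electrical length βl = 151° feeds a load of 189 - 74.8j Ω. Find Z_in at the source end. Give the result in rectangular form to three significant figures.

tan(βl) = tan(151°) = -0.554
Z_in = Z_0·(Z_L + jZ_0·tanβl)/(Z_0 + jZ_L·tanβl)
     = 75·(189 − j116)/(33.5 − j105)

Z_in ≈ 115 + j98.5 Ω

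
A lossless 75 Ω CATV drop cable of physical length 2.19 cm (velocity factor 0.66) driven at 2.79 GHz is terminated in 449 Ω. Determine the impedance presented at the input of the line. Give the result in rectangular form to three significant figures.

λ = v/f = 0.66·c / 2.79 GHz = 0.071 m
βl = 2π·l/λ = 2π × 0.309 = 111°
tan(βl) = tan(111°) = -2.59
Z_in = Z_0·(Z_L + jZ_0·tanβl)/(Z_0 + jZ_L·tanβl)
     = 75·(449 − j194)/(75 − j1160)

Z_in ≈ 14.3 + j28 Ω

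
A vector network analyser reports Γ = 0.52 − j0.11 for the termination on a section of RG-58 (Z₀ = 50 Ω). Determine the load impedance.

Z_L ≈ 148 − j45.4 Ω

Z_L = Z_0·(1 + Γ)/(1 − Γ) = 50·(1.52 − j0.11)/(0.48 + j0.11)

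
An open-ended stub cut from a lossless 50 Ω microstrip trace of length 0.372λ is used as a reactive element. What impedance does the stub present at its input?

Z_in ≈ +j48.1 Ω

βl = 2π × 0.372 = 134°
tan(βl) = -1.04
For an open-ended stub, Z_in = −jZ_0·cot(βl) = −jZ_0/tan(βl)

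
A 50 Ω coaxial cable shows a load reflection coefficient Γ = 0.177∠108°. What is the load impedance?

Z_L ≈ 42.5 + j14.8 Ω

Z_L = Z_0·(1 + Γ)/(1 − Γ) = 50·(0.945 + j0.168)/(1.05 − j0.168)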